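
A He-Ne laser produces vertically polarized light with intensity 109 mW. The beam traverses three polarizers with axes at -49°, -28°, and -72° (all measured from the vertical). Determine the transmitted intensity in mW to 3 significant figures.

I₁ = 109 mW · cos²(49°) = 46.92 mW.
I₂ = I₁ · cos²(21°) = 46.92 · 0.8716 = 40.89 mW.
I₃ = I₂ · cos²(44°) = 40.89 · 0.5174 = 21.16 mW.

I ≈ 21.2 mW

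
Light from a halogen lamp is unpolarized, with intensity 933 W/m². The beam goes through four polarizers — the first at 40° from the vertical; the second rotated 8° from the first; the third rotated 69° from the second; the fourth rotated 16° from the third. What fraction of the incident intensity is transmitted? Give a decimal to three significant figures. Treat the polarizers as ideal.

I/I₀ ≈ 0.0582

Unpolarized light through the first polarizer → I₁ = 933 W/m²/2 = 466.5 W/m², polarized at 40°.
I₂ = I₁ · cos²(8°) = 466.5 · 0.9806 = 457.5 W/m².
I₃ = I₂ · cos²(69°) = 457.5 · 0.1284 = 58.75 W/m².
I₄ = I₃ · cos²(16°) = 58.75 · 0.924 = 54.29 W/m².
Transmitted fraction = 0.05819.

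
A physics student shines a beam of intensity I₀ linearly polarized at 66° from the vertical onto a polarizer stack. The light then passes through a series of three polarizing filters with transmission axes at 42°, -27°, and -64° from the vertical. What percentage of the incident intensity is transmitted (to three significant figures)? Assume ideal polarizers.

≈ 6.84%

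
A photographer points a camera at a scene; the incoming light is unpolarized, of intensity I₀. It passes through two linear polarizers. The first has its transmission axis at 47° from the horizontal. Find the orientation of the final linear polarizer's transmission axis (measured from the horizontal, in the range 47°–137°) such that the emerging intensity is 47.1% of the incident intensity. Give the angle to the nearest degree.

θ ≈ 61°

Unpolarized light through the first polarizer → I₁ = ½ I₀, now polarized at 47°.
Need I₂/I₀ = 0.471, so cos²(θ − 47°) = 0.471 / 0.5 = 0.942.
θ − 47° = arccos(√0.942) = 13.9°, giving θ ≈ 47 + 13.9 = 60.9°.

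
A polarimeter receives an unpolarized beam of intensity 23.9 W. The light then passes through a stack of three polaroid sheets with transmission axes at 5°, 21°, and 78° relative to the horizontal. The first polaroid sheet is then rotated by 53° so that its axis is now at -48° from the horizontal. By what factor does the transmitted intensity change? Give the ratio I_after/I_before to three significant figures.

Before rotation:
Unpolarized light through the first polarizer → I₁ = ½ I₀, now polarized at 5°.
I₂ = I₁ cos²(21° − 5°) = 0.5 I₀ · cos²(16°) = 0.462 I₀.
I₃ = I₂ cos²(78° − 21°) = 0.462 I₀ · cos²(57°) = 0.137 I₀.
After rotation:
Unpolarized light through the first polarizer → I₁ = ½ I₀, now polarized at -48°.
I₂ = I₁ cos²(21° + 48°) = 0.5 I₀ · cos²(69°) = 0.06421 I₀.
I₃ = I₂ cos²(78° − 21°) = 0.06421 I₀ · cos²(57°) = 0.01905 I₀.
Ratio = 0.01905 / 0.137 = 0.139.

I_new/I_old ≈ 0.139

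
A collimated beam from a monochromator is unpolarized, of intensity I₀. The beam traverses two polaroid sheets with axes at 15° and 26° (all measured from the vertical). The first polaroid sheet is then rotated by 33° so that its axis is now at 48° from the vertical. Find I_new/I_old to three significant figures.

Before rotation:
Unpolarized light through the first polarizer → I₁ = ½ I₀, now polarized at 15°.
I₂ = I₁ cos²(26° − 15°) = 0.5 I₀ · cos²(11°) = 0.4818 I₀.
After rotation:
Unpolarized light through the first polarizer → I₁ = ½ I₀, now polarized at 48°.
I₂ = I₁ cos²(26° − 48°) = 0.5 I₀ · cos²(22°) = 0.4298 I₀.
Ratio = 0.4298 / 0.4818 = 0.8922.

I_new/I_old ≈ 0.892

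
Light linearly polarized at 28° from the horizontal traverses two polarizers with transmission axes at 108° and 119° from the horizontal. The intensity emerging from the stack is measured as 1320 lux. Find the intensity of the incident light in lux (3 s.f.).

I₁ = I₀ cos²(108° − 28°) = I₀ cos²(80°) = 0.03015 I₀.
I₂ = I₁ cos²(119° − 108°) = 0.03015 I₀ · cos²(11°) = 0.02906 I₀.
So 1320 lux = 0.02906 I₀, giving I₀ = 1320/0.02906 = 4.543e+04 lux.

I₀ ≈ 4.54e4 lux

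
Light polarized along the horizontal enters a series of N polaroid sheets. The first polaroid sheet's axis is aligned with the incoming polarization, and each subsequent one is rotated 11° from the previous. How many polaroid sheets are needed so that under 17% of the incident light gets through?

N = 49

First polarizer is aligned with the polarization: full transmission.
Each further stage multiplies by cos²(11°) = 0.9636.
After N polarizers: T = 0.9636^(N−1). Require T < 0.17 ⇒ N−1 > ln(0.17)/ln(0.9636) = 47.78, so N−1 ≥ 48 and N = 49.
Check: N=49 gives T = 0.1686 < 0.17; N=48 gives T = 0.175.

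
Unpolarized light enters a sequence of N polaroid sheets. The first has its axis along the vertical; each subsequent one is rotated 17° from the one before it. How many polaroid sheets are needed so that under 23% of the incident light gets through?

First polarizer halves the unpolarized light: factor 1/2.
Each further stage multiplies by cos²(17°) = 0.9145.
After N polarizers: T = 0.5·0.9145^(N−1). Require T < 0.23 ⇒ N−1 > ln(0.23/0.5)/ln(0.9145) = 8.69, so N−1 ≥ 9 and N = 10.
Check: N=10 gives T = 0.2237 < 0.23; N=9 gives T = 0.2446.

N = 10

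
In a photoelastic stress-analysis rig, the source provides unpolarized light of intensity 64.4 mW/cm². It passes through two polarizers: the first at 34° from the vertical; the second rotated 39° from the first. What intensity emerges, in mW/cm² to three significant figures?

Unpolarized light through the first polarizer → I₁ = 64.4 mW/cm²/2 = 32.2 mW/cm², polarized at 34°.
I₂ = I₁ · cos²(39°) = 32.2 · 0.604 = 19.45 mW/cm².

I ≈ 19.4 mW/cm²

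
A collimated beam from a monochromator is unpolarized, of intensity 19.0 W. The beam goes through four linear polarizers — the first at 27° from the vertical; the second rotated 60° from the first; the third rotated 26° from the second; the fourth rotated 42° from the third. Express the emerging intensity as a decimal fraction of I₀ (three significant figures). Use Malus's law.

Unpolarized light through the first polarizer → I₁ = 19.0 W/2 = 9.5 W, polarized at 27°.
I₂ = I₁ · cos²(60°) = 9.5 · 0.25 = 2.375 W.
I₃ = I₂ · cos²(26°) = 2.375 · 0.8078 = 1.919 W.
I₄ = I₃ · cos²(42°) = 1.919 · 0.5523 = 1.06 W.
Transmitted fraction = 0.05577.

I/I₀ ≈ 0.0558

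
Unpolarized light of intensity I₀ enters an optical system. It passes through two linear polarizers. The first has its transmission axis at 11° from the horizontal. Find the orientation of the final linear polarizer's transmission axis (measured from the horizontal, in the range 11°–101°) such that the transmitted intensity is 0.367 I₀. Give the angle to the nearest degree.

θ ≈ 42°

Unpolarized light through the first polarizer → I₁ = ½ I₀, now polarized at 11°.
Need I₂/I₀ = 0.367, so cos²(θ − 11°) = 0.367 / 0.5 = 0.734.
θ − 11° = arccos(√0.734) = 31.0°, giving θ ≈ 11 + 31.0 = 42.0°.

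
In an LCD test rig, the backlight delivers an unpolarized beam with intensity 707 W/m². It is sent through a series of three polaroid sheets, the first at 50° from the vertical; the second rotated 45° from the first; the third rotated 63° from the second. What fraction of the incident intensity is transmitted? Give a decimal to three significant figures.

I/I₀ ≈ 0.0515

Unpolarized light through the first polarizer → I₁ = 707 W/m²/2 = 353.5 W/m², polarized at 50°.
I₂ = I₁ · cos²(45°) = 353.5 · 0.5 = 176.8 W/m².
I₃ = I₂ · cos²(63°) = 176.8 · 0.2061 = 36.43 W/m².
Transmitted fraction = 0.05153.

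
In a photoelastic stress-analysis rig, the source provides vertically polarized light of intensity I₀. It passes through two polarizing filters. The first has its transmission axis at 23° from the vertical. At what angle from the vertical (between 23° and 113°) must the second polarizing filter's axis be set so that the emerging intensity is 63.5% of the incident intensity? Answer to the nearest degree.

θ ≈ 53°

By Malus's law, I₁ = I₀ cos²(23° − 0°) = I₀ cos²(23°) = 0.8473 I₀.
Need I₂/I₀ = 0.635, so cos²(θ − 23°) = 0.635 / 0.8473 = 0.7494.
θ − 23° = arccos(√0.7494) = 30.0°, giving θ ≈ 23 + 30.0 = 53.0°.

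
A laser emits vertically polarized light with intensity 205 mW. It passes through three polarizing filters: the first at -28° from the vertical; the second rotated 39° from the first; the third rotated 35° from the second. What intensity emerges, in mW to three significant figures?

I ≈ 64.8 mW

I₁ = 205 mW · cos²(28°) = 159.8 mW.
I₂ = I₁ · cos²(39°) = 159.8 · 0.604 = 96.52 mW.
I₃ = I₂ · cos²(35°) = 96.52 · 0.671 = 64.77 mW.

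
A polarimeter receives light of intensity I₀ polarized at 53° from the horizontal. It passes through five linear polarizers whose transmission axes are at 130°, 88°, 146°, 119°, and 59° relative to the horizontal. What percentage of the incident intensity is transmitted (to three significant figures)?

≈ 0.156%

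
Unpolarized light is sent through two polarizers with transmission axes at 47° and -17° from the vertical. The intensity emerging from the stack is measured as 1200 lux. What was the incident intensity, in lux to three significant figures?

I₀ ≈ 1.25e4 lux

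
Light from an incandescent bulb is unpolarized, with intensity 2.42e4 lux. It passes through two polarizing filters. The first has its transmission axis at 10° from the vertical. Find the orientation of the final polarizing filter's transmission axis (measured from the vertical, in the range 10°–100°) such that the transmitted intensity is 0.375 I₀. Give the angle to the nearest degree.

Unpolarized light through the first polarizer → I₁ = ½ I₀, now polarized at 10°.
Need I₂/I₀ = 0.375, so cos²(θ − 10°) = 0.375 / 0.5 = 0.75.
θ − 10° = arccos(√0.75) = 30.0°, giving θ ≈ 10 + 30.0 = 40.0°.

θ ≈ 40°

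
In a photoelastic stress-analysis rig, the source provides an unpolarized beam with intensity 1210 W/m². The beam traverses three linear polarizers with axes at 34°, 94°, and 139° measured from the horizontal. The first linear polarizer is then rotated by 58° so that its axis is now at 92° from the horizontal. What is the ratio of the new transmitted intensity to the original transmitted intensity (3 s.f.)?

Before rotation:
Unpolarized light through the first polarizer → I₁ = ½ I₀, now polarized at 34°.
I₂ = I₁ cos²(94° − 34°) = 0.5 I₀ · cos²(60°) = 0.125 I₀.
I₃ = I₂ cos²(139° − 94°) = 0.125 I₀ · cos²(45°) = 0.0625 I₀.
After rotation:
Unpolarized light through the first polarizer → I₁ = ½ I₀, now polarized at 92°.
I₂ = I₁ cos²(94° − 92°) = 0.5 I₀ · cos²(2°) = 0.4994 I₀.
I₃ = I₂ cos²(139° − 94°) = 0.4994 I₀ · cos²(45°) = 0.2497 I₀.
Ratio = 0.2497 / 0.0625 = 3.995.

I_new/I_old ≈ 4.00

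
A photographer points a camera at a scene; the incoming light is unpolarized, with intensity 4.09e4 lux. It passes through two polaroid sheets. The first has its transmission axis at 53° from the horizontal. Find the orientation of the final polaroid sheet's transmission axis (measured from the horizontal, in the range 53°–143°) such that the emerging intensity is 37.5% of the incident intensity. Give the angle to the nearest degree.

Unpolarized light through the first polarizer → I₁ = ½ I₀, now polarized at 53°.
Need I₂/I₀ = 0.375, so cos²(θ − 53°) = 0.375 / 0.5 = 0.75.
θ − 53° = arccos(√0.75) = 30.0°, giving θ ≈ 53 + 30.0 = 83.0°.

θ ≈ 83°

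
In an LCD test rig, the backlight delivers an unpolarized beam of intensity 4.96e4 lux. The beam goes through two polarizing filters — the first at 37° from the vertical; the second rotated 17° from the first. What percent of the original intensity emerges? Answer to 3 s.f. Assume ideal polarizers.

≈ 45.7%

Unpolarized light through the first polarizer → I₁ = 4.96e4 lux/2 = 2.48e+04 lux, polarized at 37°.
I₂ = I₁ · cos²(17°) = 2.48e+04 · 0.9145 = 2.268e+04 lux.
That is 45.73% of the incident intensity.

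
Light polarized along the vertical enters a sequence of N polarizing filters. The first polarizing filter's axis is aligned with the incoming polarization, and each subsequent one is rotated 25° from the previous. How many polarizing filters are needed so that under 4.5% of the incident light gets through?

First polarizer is aligned with the polarization: full transmission.
Each further stage multiplies by cos²(25°) = 0.8214.
After N polarizers: T = 0.8214^(N−1). Require T < 0.045 ⇒ N−1 > ln(0.045)/ln(0.8214) = 15.76, so N−1 ≥ 16 and N = 17.
Check: N=17 gives T = 0.04294 < 0.045; N=16 gives T = 0.05227.

N = 17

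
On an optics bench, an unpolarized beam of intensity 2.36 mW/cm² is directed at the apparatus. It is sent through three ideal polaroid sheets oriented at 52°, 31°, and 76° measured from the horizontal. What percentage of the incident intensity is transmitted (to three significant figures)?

≈ 21.8%

Unpolarized light through the first polarizer → I₁ = 2.36 mW/cm²/2 = 1.18 mW/cm², polarized at 52°.
I₂ = I₁ · cos²(21°) = 1.18 · 0.8716 = 1.028 mW/cm².
I₃ = I₂ · cos²(45°) = 1.028 · 0.5 = 0.5142 mW/cm².
That is 21.79% of the incident intensity.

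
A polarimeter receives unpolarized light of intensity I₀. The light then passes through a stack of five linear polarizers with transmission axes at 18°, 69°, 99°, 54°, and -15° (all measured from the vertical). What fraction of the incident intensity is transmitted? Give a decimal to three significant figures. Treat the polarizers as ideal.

≈ 0.00954 I₀

Unpolarized light through the first polarizer → I₁ = ½ I₀, now polarized at 18°.
I₂ = I₁ cos²(69° − 18°) = 0.5 I₀ · cos²(51°) = 0.198 I₀.
I₃ = I₂ cos²(99° − 69°) = 0.198 I₀ · cos²(30°) = 0.1485 I₀.
I₄ = I₃ cos²(54° − 99°) = 0.1485 I₀ · cos²(45°) = 0.07426 I₀.
I₅ = I₄ cos²(-15° − 54°) = 0.07426 I₀ · cos²(69°) = 0.009537 I₀.
Transmitted fraction = 0.009537.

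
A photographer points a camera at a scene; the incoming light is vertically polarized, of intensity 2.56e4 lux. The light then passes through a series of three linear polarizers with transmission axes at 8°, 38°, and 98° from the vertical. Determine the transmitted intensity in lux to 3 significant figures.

By Malus's law, I₁ = 2.56e4 lux · cos²(8°) = 2.51e+04 lux.
I₂ = I₁ · cos²(30°) = 2.51e+04 · 0.75 = 1.883e+04 lux.
I₃ = I₂ · cos²(60°) = 1.883e+04 · 0.25 = 4707 lux.

I ≈ 4710 lux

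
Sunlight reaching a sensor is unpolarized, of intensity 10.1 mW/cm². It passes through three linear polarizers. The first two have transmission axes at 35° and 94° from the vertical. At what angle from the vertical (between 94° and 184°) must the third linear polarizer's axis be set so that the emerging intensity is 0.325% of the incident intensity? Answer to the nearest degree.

Unpolarized light through the first polarizer → I₁ = ½ I₀, now polarized at 35°.
I₂ = I₁ cos²(94° − 35°) = 0.5 I₀ · cos²(59°) = 0.1326 I₀.
Need I₃/I₀ = 0.00325, so cos²(θ − 94°) = 0.00325 / 0.1326 = 0.0245.
θ − 94° = arccos(√0.0245) = 81.0°, giving θ ≈ 94 + 81.0 = 175.0°.

θ ≈ 175°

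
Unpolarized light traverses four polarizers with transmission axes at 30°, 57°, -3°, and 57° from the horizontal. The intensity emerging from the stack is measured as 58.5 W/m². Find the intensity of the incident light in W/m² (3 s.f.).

I₀ ≈ 2360 W/m²

Unpolarized light through the first polarizer → I₁ = ½ I₀, now polarized at 30°.
I₂ = I₁ cos²(57° − 30°) = 0.5 I₀ · cos²(27°) = 0.3969 I₀.
I₃ = I₂ cos²(-3° − 57°) = 0.3969 I₀ · cos²(60°) = 0.09924 I₀.
I₄ = I₃ cos²(57° + 3°) = 0.09924 I₀ · cos²(60°) = 0.02481 I₀.
So 58.5 W/m² = 0.02481 I₀, giving I₀ = 58.5/0.02481 = 2358 W/m².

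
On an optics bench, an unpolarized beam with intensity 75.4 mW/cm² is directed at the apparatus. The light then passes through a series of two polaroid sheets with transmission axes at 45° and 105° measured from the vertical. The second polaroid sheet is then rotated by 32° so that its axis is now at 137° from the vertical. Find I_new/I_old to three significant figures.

I_new/I_old ≈ 0.00487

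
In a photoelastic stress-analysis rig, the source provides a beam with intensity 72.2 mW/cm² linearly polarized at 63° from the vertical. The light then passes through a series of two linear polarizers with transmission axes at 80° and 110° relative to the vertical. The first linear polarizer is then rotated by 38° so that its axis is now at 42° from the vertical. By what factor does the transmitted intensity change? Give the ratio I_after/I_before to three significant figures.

Before rotation:
I₁ = I₀ cos²(80° − 63°) = I₀ cos²(17°) = 0.9145 I₀.
I₂ = I₁ cos²(110° − 80°) = 0.9145 I₀ · cos²(30°) = 0.6859 I₀.
After rotation:
I₁ = I₀ cos²(42° − 63°) = I₀ cos²(21°) = 0.8716 I₀.
I₂ = I₁ cos²(110° − 42°) = 0.8716 I₀ · cos²(68°) = 0.1223 I₀.
Ratio = 0.1223 / 0.6859 = 0.1783.

I_new/I_old ≈ 0.178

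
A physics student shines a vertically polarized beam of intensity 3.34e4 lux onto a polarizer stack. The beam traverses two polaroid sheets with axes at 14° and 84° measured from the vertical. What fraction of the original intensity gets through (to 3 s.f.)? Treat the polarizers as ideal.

I/I₀ ≈ 0.110

By Malus's law, I₁ = 3.34e4 lux · cos²(14°) = 3.145e+04 lux.
I₂ = I₁ · cos²(70°) = 3.145e+04 · 0.117 = 3678 lux.
Transmitted fraction = 0.1101.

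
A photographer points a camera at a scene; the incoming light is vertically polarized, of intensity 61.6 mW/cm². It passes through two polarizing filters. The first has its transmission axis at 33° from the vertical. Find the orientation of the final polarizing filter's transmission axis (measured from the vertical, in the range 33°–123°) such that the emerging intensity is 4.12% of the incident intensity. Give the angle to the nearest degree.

θ ≈ 109°

I₁ = I₀ cos²(33° − 0°) = I₀ cos²(33°) = 0.7034 I₀.
Need I₂/I₀ = 0.0412, so cos²(θ − 33°) = 0.0412 / 0.7034 = 0.05858.
θ − 33° = arccos(√0.05858) = 76.0°, giving θ ≈ 33 + 76.0 = 109.0°.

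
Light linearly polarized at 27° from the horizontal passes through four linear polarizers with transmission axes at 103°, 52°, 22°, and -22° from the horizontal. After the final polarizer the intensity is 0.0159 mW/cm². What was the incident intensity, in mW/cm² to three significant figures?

I₁ = I₀ cos²(103° − 27°) = I₀ cos²(76°) = 0.05853 I₀.
I₂ = I₁ cos²(52° − 103°) = 0.05853 I₀ · cos²(51°) = 0.02318 I₀.
I₃ = I₂ cos²(22° − 52°) = 0.02318 I₀ · cos²(30°) = 0.01738 I₀.
I₄ = I₃ cos²(-22° − 22°) = 0.01738 I₀ · cos²(44°) = 0.008995 I₀.
So 0.0159 mW/cm² = 0.008995 I₀, giving I₀ = 0.0159/0.008995 = 1.768 mW/cm².

I₀ ≈ 1.77 mW/cm²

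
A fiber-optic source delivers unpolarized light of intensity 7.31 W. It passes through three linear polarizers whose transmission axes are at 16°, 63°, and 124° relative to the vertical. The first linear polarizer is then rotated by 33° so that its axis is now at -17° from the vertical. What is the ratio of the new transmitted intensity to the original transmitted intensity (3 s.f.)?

I_new/I_old ≈ 0.0648

Before rotation:
Unpolarized light through the first polarizer → I₁ = ½ I₀, now polarized at 16°.
I₂ = I₁ cos²(63° − 16°) = 0.5 I₀ · cos²(47°) = 0.2326 I₀.
I₃ = I₂ cos²(124° − 63°) = 0.2326 I₀ · cos²(61°) = 0.05466 I₀.
After rotation:
Unpolarized light through the first polarizer → I₁ = ½ I₀, now polarized at -17°.
I₂ = I₁ cos²(63° + 17°) = 0.5 I₀ · cos²(80°) = 0.01508 I₀.
I₃ = I₂ cos²(124° − 63°) = 0.01508 I₀ · cos²(61°) = 0.003544 I₀.
Ratio = 0.003544 / 0.05466 = 0.06483.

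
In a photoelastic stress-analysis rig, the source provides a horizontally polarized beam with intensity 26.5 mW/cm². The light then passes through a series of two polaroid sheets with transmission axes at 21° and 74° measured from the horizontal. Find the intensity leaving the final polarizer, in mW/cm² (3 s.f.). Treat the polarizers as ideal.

I₁ = 26.5 mW/cm² · cos²(21°) = 23.1 mW/cm².
I₂ = I₁ · cos²(53°) = 23.1 · 0.3622 = 8.365 mW/cm².

I ≈ 8.37 mW/cm²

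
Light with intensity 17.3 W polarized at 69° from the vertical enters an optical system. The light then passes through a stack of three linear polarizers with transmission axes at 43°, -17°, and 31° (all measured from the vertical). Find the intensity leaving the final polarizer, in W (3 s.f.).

I₁ = 17.3 W · cos²(26°) = 13.98 W.
I₂ = I₁ · cos²(60°) = 13.98 · 0.25 = 3.494 W.
I₃ = I₂ · cos²(48°) = 3.494 · 0.4477 = 1.564 W.

I ≈ 1.56 W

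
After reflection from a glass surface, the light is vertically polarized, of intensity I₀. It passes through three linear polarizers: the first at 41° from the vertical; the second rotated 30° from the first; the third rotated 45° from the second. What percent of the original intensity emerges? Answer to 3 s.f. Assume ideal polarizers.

I₁ = I₀ cos²(41° − 0°) = I₀ cos²(41°) = 0.5696 I₀.
I₂ = I₁ cos²(30°) = 0.5696 · 0.75 I₀ = 0.4272 I₀.
I₃ = I₂ cos²(45°) = 0.4272 · 0.5 I₀ = 0.2136 I₀.
That is 21.36% of the incident intensity.

≈ 21.4%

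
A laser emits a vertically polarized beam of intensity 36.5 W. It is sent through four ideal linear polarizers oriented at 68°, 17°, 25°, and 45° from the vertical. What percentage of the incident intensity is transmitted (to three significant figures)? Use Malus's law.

≈ 4.81%

By Malus's law, I₁ = 36.5 W · cos²(68°) = 5.122 W.
I₂ = I₁ · cos²(51°) = 5.122 · 0.396 = 2.029 W.
I₃ = I₂ · cos²(8°) = 2.029 · 0.9806 = 1.989 W.
I₄ = I₃ · cos²(20°) = 1.989 · 0.883 = 1.757 W.
That is 4.813% of the incident intensity.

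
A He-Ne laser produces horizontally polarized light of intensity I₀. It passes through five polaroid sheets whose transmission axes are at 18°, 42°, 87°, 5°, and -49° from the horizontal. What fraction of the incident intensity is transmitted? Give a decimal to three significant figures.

≈ 0.00253 I₀

By Malus's law, I₁ = I₀ cos²(18° − 0°) = I₀ cos²(18°) = 0.9045 I₀.
I₂ = I₁ cos²(42° − 18°) = 0.9045 I₀ · cos²(24°) = 0.7549 I₀.
I₃ = I₂ cos²(87° − 42°) = 0.7549 I₀ · cos²(45°) = 0.3774 I₀.
I₄ = I₃ cos²(5° − 87°) = 0.3774 I₀ · cos²(82°) = 0.007311 I₀.
I₅ = I₄ cos²(-49° − 5°) = 0.007311 I₀ · cos²(54°) = 0.002526 I₀.
Transmitted fraction = 0.002526.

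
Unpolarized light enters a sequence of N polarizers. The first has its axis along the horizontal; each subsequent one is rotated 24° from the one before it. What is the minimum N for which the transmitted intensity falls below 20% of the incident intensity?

N = 7

First polarizer halves the unpolarized light: factor 1/2.
Each further stage multiplies by cos²(24°) = 0.8346.
After N polarizers: T = 0.5·0.8346^(N−1). Require T < 0.20 ⇒ N−1 > ln(0.20/0.5)/ln(0.8346) = 5.07, so N−1 ≥ 6 and N = 7.
Check: N=7 gives T = 0.1689 < 0.20; N=6 gives T = 0.2024.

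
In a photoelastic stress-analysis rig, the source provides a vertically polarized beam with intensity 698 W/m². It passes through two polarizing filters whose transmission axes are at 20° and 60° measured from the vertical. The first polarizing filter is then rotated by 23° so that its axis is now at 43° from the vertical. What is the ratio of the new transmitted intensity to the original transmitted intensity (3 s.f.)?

I_new/I_old ≈ 0.944

Before rotation:
By Malus's law, I₁ = I₀ cos²(20° − 0°) = I₀ cos²(20°) = 0.883 I₀.
I₂ = I₁ cos²(60° − 20°) = 0.883 I₀ · cos²(40°) = 0.5182 I₀.
After rotation:
I₁ = I₀ cos²(43° − 0°) = I₀ cos²(43°) = 0.5349 I₀.
I₂ = I₁ cos²(60° − 43°) = 0.5349 I₀ · cos²(17°) = 0.4892 I₀.
Ratio = 0.4892 / 0.5182 = 0.944.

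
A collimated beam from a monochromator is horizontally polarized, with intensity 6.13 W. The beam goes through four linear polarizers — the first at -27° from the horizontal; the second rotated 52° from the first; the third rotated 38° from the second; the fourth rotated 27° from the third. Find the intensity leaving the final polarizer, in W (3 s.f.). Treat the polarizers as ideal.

I ≈ 0.909 W

I₁ = 6.13 W · cos²(27°) = 4.867 W.
I₂ = I₁ · cos²(52°) = 4.867 · 0.379 = 1.845 W.
I₃ = I₂ · cos²(38°) = 1.845 · 0.621 = 1.145 W.
I₄ = I₃ · cos²(27°) = 1.145 · 0.7939 = 0.9094 W.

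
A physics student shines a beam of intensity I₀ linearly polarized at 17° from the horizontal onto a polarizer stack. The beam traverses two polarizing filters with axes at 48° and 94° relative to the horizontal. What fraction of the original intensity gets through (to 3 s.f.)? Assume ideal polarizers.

I₁ = I₀ cos²(48° − 17°) = I₀ cos²(31°) = 0.7347 I₀.
I₂ = I₁ cos²(94° − 48°) = 0.7347 I₀ · cos²(46°) = 0.3545 I₀.
Transmitted fraction = 0.3545.

≈ 0.355 I₀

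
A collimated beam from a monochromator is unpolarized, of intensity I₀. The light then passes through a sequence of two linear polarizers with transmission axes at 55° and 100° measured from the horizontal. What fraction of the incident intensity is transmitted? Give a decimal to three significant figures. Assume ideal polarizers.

Unpolarized light through the first polarizer → I₁ = ½ I₀, now polarized at 55°.
I₂ = I₁ cos²(100° − 55°) = 0.5 I₀ · cos²(45°) = 0.25 I₀.
Transmitted fraction = 0.25.

≈ 0.250 I₀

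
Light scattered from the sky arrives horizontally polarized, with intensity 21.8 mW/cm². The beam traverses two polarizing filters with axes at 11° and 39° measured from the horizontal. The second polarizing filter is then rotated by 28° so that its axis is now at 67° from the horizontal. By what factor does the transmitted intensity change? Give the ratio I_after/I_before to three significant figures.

Before rotation:
I₁ = I₀ cos²(11° − 0°) = I₀ cos²(11°) = 0.9636 I₀.
I₂ = I₁ cos²(39° − 11°) = 0.9636 I₀ · cos²(28°) = 0.7512 I₀.
After rotation:
I₁ = I₀ cos²(11° − 0°) = I₀ cos²(11°) = 0.9636 I₀.
I₂ = I₁ cos²(67° − 11°) = 0.9636 I₀ · cos²(56°) = 0.3013 I₀.
Ratio = 0.3013 / 0.7512 = 0.4011.

I_new/I_old ≈ 0.401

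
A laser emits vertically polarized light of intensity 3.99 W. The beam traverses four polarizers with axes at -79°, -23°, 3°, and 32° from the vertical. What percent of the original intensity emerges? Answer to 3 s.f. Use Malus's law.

By Malus's law, I₁ = 3.99 W · cos²(79°) = 0.1453 W.
I₂ = I₁ · cos²(56°) = 0.1453 · 0.3127 = 0.04542 W.
I₃ = I₂ · cos²(26°) = 0.04542 · 0.8078 = 0.0367 W.
I₄ = I₃ · cos²(29°) = 0.0367 · 0.765 = 0.02807 W.
That is 0.7035% of the incident intensity.

≈ 0.704%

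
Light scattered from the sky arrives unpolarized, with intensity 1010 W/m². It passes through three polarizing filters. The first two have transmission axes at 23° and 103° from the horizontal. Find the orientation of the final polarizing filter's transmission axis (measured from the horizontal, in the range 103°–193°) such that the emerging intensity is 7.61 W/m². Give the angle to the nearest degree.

θ ≈ 148°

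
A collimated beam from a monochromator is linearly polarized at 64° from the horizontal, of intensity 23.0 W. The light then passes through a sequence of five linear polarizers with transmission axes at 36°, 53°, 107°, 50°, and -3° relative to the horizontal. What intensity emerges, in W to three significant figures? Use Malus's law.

By Malus's law, I₁ = 23.0 W · cos²(28°) = 17.93 W.
I₂ = I₁ · cos²(17°) = 17.93 · 0.9145 = 16.4 W.
I₃ = I₂ · cos²(54°) = 16.4 · 0.3455 = 5.665 W.
I₄ = I₃ · cos²(57°) = 5.665 · 0.2966 = 1.681 W.
I₅ = I₄ · cos²(53°) = 1.681 · 0.3622 = 0.6087 W.

I ≈ 0.609 W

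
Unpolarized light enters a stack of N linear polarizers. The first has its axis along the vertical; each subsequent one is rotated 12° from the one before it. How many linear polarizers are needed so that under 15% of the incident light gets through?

N = 29

First polarizer halves the unpolarized light: factor 1/2.
Each further stage multiplies by cos²(12°) = 0.9568.
After N polarizers: T = 0.5·0.9568^(N−1). Require T < 0.15 ⇒ N−1 > ln(0.15/0.5)/ln(0.9568) = 27.25, so N−1 ≥ 28 and N = 29.
Check: N=29 gives T = 0.1451 < 0.15; N=28 gives T = 0.1516.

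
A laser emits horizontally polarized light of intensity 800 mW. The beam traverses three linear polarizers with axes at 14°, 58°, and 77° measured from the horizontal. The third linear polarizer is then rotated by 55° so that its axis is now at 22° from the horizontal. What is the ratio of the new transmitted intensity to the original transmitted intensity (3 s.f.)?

I_new/I_old ≈ 0.732

Before rotation:
I₁ = I₀ cos²(14° − 0°) = I₀ cos²(14°) = 0.9415 I₀.
I₂ = I₁ cos²(58° − 14°) = 0.9415 I₀ · cos²(44°) = 0.4872 I₀.
I₃ = I₂ cos²(77° − 58°) = 0.4872 I₀ · cos²(19°) = 0.4355 I₀.
After rotation:
I₁ = I₀ cos²(14° − 0°) = I₀ cos²(14°) = 0.9415 I₀.
I₂ = I₁ cos²(58° − 14°) = 0.9415 I₀ · cos²(44°) = 0.4872 I₀.
I₃ = I₂ cos²(22° − 58°) = 0.4872 I₀ · cos²(36°) = 0.3189 I₀.
Ratio = 0.3189 / 0.4355 = 0.7321.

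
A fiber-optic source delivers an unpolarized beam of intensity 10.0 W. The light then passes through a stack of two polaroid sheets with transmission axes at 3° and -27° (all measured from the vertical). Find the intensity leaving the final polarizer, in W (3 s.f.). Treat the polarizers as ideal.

Unpolarized light through the first polarizer → I₁ = 10.0 W/2 = 5 W, polarized at 3°.
I₂ = I₁ · cos²(30°) = 5 · 0.75 = 3.75 W.

I ≈ 3.75 W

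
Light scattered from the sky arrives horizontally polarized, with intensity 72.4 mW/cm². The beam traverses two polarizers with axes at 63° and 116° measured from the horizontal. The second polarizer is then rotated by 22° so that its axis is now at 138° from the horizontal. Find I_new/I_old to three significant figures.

I_new/I_old ≈ 0.185

Before rotation:
By Malus's law, I₁ = I₀ cos²(63° − 0°) = I₀ cos²(63°) = 0.2061 I₀.
I₂ = I₁ cos²(116° − 63°) = 0.2061 I₀ · cos²(53°) = 0.07465 I₀.
After rotation:
I₁ = I₀ cos²(63° − 0°) = I₀ cos²(63°) = 0.2061 I₀.
I₂ = I₁ cos²(138° − 63°) = 0.2061 I₀ · cos²(75°) = 0.01381 I₀.
Ratio = 0.01381 / 0.07465 = 0.185.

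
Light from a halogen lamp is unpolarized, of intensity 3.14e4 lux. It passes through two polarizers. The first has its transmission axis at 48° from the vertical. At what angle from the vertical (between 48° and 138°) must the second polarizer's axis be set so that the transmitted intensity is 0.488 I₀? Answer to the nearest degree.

θ ≈ 57°

Unpolarized light through the first polarizer → I₁ = ½ I₀, now polarized at 48°.
Need I₂/I₀ = 0.488, so cos²(θ − 48°) = 0.488 / 0.5 = 0.976.
θ − 48° = arccos(√0.976) = 8.9°, giving θ ≈ 48 + 8.9 = 56.9°.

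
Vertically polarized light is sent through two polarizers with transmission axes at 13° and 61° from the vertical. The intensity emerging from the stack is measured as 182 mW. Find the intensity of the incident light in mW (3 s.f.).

I₀ ≈ 428 mW

By Malus's law, I₁ = I₀ cos²(13° − 0°) = I₀ cos²(13°) = 0.9494 I₀.
I₂ = I₁ cos²(61° − 13°) = 0.9494 I₀ · cos²(48°) = 0.4251 I₀.
So 182 mW = 0.4251 I₀, giving I₀ = 182/0.4251 = 428.2 mW.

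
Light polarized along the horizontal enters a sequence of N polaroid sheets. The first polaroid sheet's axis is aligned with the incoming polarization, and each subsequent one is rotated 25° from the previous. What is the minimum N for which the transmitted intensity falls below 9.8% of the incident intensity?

N = 13

First polarizer is aligned with the polarization: full transmission.
Each further stage multiplies by cos²(25°) = 0.8214.
After N polarizers: T = 0.8214^(N−1). Require T < 0.098 ⇒ N−1 > ln(0.098)/ln(0.8214) = 11.81, so N−1 ≥ 12 and N = 13.
Check: N=13 gives T = 0.09432 < 0.098; N=12 gives T = 0.1148.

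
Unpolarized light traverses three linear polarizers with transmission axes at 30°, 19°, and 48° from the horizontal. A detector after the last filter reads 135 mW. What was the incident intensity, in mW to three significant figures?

I₀ ≈ 366 mW

Unpolarized light through the first polarizer → I₁ = ½ I₀, now polarized at 30°.
I₂ = I₁ cos²(19° − 30°) = 0.5 I₀ · cos²(11°) = 0.4818 I₀.
I₃ = I₂ cos²(48° − 19°) = 0.4818 I₀ · cos²(29°) = 0.3686 I₀.
So 135 mW = 0.3686 I₀, giving I₀ = 135/0.3686 = 366.3 mW.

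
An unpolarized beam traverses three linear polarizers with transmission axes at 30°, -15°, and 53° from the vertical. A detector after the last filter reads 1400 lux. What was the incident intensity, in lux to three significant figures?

Unpolarized light through the first polarizer → I₁ = ½ I₀, now polarized at 30°.
I₂ = I₁ cos²(-15° − 30°) = 0.5 I₀ · cos²(45°) = 0.25 I₀.
I₃ = I₂ cos²(53° + 15°) = 0.25 I₀ · cos²(68°) = 0.03508 I₀.
So 1400 lux = 0.03508 I₀, giving I₀ = 1400/0.03508 = 3.991e+04 lux.

I₀ ≈ 3.99e4 lux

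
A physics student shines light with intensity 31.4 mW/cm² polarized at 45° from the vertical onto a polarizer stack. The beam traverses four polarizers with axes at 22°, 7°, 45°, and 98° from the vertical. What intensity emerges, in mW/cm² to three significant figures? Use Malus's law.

I ≈ 5.58 mW/cm²

By Malus's law, I₁ = 31.4 mW/cm² · cos²(23°) = 26.61 mW/cm².
I₂ = I₁ · cos²(15°) = 26.61 · 0.933 = 24.82 mW/cm².
I₃ = I₂ · cos²(38°) = 24.82 · 0.621 = 15.41 mW/cm².
I₄ = I₃ · cos²(53°) = 15.41 · 0.3622 = 5.583 mW/cm².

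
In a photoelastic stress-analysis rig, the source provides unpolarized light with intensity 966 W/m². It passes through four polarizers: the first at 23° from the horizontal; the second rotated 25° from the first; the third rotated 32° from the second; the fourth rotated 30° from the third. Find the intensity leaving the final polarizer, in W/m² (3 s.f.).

I ≈ 214 W/m²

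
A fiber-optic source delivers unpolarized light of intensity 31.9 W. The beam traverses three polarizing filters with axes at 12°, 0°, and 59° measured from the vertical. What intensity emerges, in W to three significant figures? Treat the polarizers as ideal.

Unpolarized light through the first polarizer → I₁ = 31.9 W/2 = 15.95 W, polarized at 12°.
I₂ = I₁ · cos²(12°) = 15.95 · 0.9568 = 15.26 W.
I₃ = I₂ · cos²(59°) = 15.26 · 0.2653 = 4.048 W.

I ≈ 4.05 W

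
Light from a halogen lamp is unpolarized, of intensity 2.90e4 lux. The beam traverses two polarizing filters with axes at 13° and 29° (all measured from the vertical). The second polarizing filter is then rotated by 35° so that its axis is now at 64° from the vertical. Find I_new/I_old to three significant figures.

I_new/I_old ≈ 0.429

Before rotation:
Unpolarized light through the first polarizer → I₁ = ½ I₀, now polarized at 13°.
I₂ = I₁ cos²(29° − 13°) = 0.5 I₀ · cos²(16°) = 0.462 I₀.
After rotation:
Unpolarized light through the first polarizer → I₁ = ½ I₀, now polarized at 13°.
I₂ = I₁ cos²(64° − 13°) = 0.5 I₀ · cos²(51°) = 0.198 I₀.
Ratio = 0.198 / 0.462 = 0.4286.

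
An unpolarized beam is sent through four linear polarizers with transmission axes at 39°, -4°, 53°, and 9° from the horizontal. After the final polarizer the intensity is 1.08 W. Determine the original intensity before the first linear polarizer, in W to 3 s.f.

Unpolarized light through the first polarizer → I₁ = ½ I₀, now polarized at 39°.
I₂ = I₁ cos²(-4° − 39°) = 0.5 I₀ · cos²(43°) = 0.2674 I₀.
I₃ = I₂ cos²(53° + 4°) = 0.2674 I₀ · cos²(57°) = 0.07933 I₀.
I₄ = I₃ cos²(9° − 53°) = 0.07933 I₀ · cos²(44°) = 0.04105 I₀.
So 1.08 W = 0.04105 I₀, giving I₀ = 1.08/0.04105 = 26.31 W.

I₀ ≈ 26.3 W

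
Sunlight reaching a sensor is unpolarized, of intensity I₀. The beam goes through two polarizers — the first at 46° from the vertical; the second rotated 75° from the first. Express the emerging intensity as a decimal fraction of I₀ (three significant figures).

≈ 0.0335 I₀

Unpolarized light through the first polarizer → I₁ = ½ I₀, now polarized at 46°.
I₂ = I₁ cos²(75°) = 0.5 · 0.06699 I₀ = 0.03349 I₀.
Transmitted fraction = 0.03349.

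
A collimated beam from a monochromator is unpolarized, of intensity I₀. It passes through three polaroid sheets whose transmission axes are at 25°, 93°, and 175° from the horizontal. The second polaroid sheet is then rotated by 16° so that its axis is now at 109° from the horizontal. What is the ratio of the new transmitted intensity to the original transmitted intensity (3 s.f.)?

Before rotation:
Unpolarized light through the first polarizer → I₁ = ½ I₀, now polarized at 25°.
I₂ = I₁ cos²(93° − 25°) = 0.5 I₀ · cos²(68°) = 0.07017 I₀.
I₃ = I₂ cos²(175° − 93°) = 0.07017 I₀ · cos²(82°) = 0.001359 I₀.
After rotation:
Unpolarized light through the first polarizer → I₁ = ½ I₀, now polarized at 25°.
I₂ = I₁ cos²(109° − 25°) = 0.5 I₀ · cos²(84°) = 0.005463 I₀.
I₃ = I₂ cos²(175° − 109°) = 0.005463 I₀ · cos²(66°) = 0.0009038 I₀.
Ratio = 0.0009038 / 0.001359 = 0.665.

I_new/I_old ≈ 0.665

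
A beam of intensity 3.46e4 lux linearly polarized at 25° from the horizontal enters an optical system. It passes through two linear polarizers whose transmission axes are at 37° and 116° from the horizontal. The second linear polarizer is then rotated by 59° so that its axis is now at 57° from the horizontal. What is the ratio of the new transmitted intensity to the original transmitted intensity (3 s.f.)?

Before rotation:
By Malus's law, I₁ = I₀ cos²(37° − 25°) = I₀ cos²(12°) = 0.9568 I₀.
I₂ = I₁ cos²(116° − 37°) = 0.9568 I₀ · cos²(79°) = 0.03483 I₀.
After rotation:
I₁ = I₀ cos²(37° − 25°) = I₀ cos²(12°) = 0.9568 I₀.
I₂ = I₁ cos²(57° − 37°) = 0.9568 I₀ · cos²(20°) = 0.8449 I₀.
Ratio = 0.8449 / 0.03483 = 24.25.

I_new/I_old ≈ 24.3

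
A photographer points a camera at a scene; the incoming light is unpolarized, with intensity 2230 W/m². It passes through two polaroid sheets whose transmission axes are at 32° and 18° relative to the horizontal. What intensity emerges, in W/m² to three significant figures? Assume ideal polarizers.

I ≈ 1050 W/m²

Unpolarized light through the first polarizer → I₁ = 2230 W/m²/2 = 1115 W/m², polarized at 32°.
I₂ = I₁ · cos²(14°) = 1115 · 0.9415 = 1050 W/m².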